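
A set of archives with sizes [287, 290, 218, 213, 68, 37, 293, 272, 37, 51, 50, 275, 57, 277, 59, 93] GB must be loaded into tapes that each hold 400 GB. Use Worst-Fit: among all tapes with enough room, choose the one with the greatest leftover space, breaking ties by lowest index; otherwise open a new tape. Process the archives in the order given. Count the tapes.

8

tape 1: place 287 GB, 113 GB left
tape 2: place 290 GB, 110 GB left
tape 3: place 218 GB, 182 GB left
tape 4: place 213 GB, 187 GB left
tape 4: place 68 GB, 119 GB left
tape 3: place 37 GB, 145 GB left
tape 5: place 293 GB, 107 GB left
tape 6: place 272 GB, 128 GB left
tape 3: place 37 GB, 108 GB left
tape 6: place 51 GB, 77 GB left
tape 4: place 50 GB, 69 GB left
tape 7: place 275 GB, 125 GB left
tape 7: place 57 GB, 68 GB left
tape 8: place 277 GB, 123 GB left
tape 8: place 59 GB, 64 GB left
tape 1: place 93 GB, 20 GB left
Final tapes: [287,93] [290] [218,37,37] [213,68,50] [293] [272,51] [275,57] [277,59].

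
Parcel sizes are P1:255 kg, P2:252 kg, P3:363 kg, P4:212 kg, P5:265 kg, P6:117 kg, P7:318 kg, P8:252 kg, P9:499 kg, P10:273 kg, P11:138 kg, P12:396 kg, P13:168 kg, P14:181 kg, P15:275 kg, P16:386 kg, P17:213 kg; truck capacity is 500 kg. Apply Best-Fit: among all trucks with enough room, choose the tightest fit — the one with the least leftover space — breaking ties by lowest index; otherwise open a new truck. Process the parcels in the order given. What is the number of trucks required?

Put P1 (255 kg) in truck 1; 245 kg remain.
Put P2 (252 kg) in truck 2; 248 kg remain.
Put P3 (363 kg) in truck 3; 137 kg remain.
Put P4 (212 kg) in truck 1; 33 kg remain.
Put P5 (265 kg) in truck 4; 235 kg remain.
Put P6 (117 kg) in truck 3; 20 kg remain.
Put P7 (318 kg) in truck 5; 182 kg remain.
Put P8 (252 kg) in truck 6; 248 kg remain.
Put P9 (499 kg) in truck 7; 1 kg remain.
Put P10 (273 kg) in truck 8; 227 kg remain.
Put P11 (138 kg) in truck 5; 44 kg remain.
Put P12 (396 kg) in truck 9; 104 kg remain.
Put P13 (168 kg) in truck 8; 59 kg remain.
Put P14 (181 kg) in truck 4; 54 kg remain.
Put P15 (275 kg) in truck 10; 225 kg remain.
Put P16 (386 kg) in truck 11; 114 kg remain.
Put P17 (213 kg) in truck 10; 12 kg remain.
Final trucks: [255,212] [252] [363,117] [265,181] [318,138] [252] [499] [273,168] [396] [275,213] [386].

11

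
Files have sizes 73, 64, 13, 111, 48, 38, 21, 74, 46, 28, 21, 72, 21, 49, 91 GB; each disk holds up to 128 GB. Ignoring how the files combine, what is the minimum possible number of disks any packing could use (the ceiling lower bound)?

7

Total size = 73 + 64 + 13 + 111 + 48 + 38 + 21 + 74 + 46 + 28 + 21 + 72 + 21 + 49 + 91 = 770 GB.
⌈770 / 128⌉ = 7.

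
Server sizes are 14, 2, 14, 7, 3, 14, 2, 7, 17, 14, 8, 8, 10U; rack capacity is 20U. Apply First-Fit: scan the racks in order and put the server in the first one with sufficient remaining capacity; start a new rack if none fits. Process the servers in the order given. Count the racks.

14U → rack 1 (remaining 6U)
2U → rack 1 (remaining 4U)
14U → rack 2 (remaining 6U)
7U → rack 3 (remaining 13U)
3U → rack 1 (remaining 1U)
14U → rack 4 (remaining 6U)
2U → rack 2 (remaining 4U)
7U → rack 3 (remaining 6U)
17U → rack 5 (remaining 3U)
14U → rack 6 (remaining 6U)
8U → rack 7 (remaining 12U)
8U → rack 7 (remaining 4U)
10U → rack 8 (remaining 10U)

8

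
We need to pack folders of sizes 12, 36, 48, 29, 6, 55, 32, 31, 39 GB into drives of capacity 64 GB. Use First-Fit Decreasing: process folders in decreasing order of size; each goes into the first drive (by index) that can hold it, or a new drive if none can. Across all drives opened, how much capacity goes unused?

Sorted descending: 55, 48, 39, 36, 32, 31, 29, 12, 6.
drive 1: place 55 GB, 9 GB left
drive 2: place 48 GB, 16 GB left
drive 3: place 39 GB, 25 GB left
drive 4: place 36 GB, 28 GB left
drive 5: place 32 GB, 32 GB left
drive 5: place 31 GB, 1 GB left
drive 6: place 29 GB, 35 GB left
drive 2: place 12 GB, 4 GB left
drive 1: place 6 GB, 3 GB left
6 drives × 64 GB = 384 GB; used 288 GB; unused 96 GB.

96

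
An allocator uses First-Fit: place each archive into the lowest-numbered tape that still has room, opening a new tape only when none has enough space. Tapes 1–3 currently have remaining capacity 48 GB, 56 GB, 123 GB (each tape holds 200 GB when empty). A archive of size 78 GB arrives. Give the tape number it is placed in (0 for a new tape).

Tapes with room: tape 3 (123 GB).
The first with room is tape 3.

3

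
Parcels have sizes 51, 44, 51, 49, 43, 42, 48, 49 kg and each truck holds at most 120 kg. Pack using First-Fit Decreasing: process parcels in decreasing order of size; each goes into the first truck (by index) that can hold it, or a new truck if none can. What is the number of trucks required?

Sorted descending: 51, 51, 49, 49, 48, 44, 43, 42.
Put 51 kg in truck 1; 69 kg remain.
Put 51 kg in truck 1; 18 kg remain.
Put 49 kg in truck 2; 71 kg remain.
Put 49 kg in truck 2; 22 kg remain.
Put 48 kg in truck 3; 72 kg remain.
Put 44 kg in truck 3; 28 kg remain.
Put 43 kg in truck 4; 77 kg remain.
Put 42 kg in truck 4; 35 kg remain.

4 trucks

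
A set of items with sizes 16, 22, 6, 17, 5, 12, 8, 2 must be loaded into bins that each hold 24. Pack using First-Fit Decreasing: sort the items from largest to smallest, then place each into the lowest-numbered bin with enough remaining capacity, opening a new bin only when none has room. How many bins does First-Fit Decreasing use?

Sorted descending: 22, 17, 16, 12, 8, 6, 5, 2.
Put 22 in bin 1; 2 remain.
Put 17 in bin 2; 7 remain.
Put 16 in bin 3; 8 remain.
Put 12 in bin 4; 12 remain.
Put 8 in bin 3; 0 remain.
Put 6 in bin 2; 1 remain.
Put 5 in bin 4; 7 remain.
Put 2 in bin 1; 0 remain.
Final bins: [22,2] [17,6] [16,8] [12,5].

4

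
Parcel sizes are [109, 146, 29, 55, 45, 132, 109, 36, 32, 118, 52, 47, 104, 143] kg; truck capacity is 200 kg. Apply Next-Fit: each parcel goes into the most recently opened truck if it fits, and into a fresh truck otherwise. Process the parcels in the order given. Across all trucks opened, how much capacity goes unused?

truck 1: place 109 kg, 91 kg left
truck 2: place 146 kg, 54 kg left
truck 2: place 29 kg, 25 kg left
truck 3: place 55 kg, 145 kg left
truck 3: place 45 kg, 100 kg left
truck 4: place 132 kg, 68 kg left
truck 5: place 109 kg, 91 kg left
truck 5: place 36 kg, 55 kg left
truck 5: place 32 kg, 23 kg left
truck 6: place 118 kg, 82 kg left
truck 6: place 52 kg, 30 kg left
truck 7: place 47 kg, 153 kg left
truck 7: place 104 kg, 49 kg left
truck 8: place 143 kg, 57 kg left
8 trucks × 200 kg = 1600 kg; used 1157 kg; unused 443 kg.

443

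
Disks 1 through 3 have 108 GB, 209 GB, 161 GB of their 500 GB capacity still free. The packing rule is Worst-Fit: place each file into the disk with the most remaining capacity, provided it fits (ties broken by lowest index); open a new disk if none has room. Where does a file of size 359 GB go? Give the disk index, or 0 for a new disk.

No disk has ≥ 359 GB free, so a new disk is opened.

0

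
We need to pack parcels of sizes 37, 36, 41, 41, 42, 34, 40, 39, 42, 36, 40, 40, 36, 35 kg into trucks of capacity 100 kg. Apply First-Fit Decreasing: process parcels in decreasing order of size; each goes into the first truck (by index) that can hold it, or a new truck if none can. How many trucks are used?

Sorted descending: 42, 42, 41, 41, 40, 40, 40, 39, 37, 36, 36, 36, 35, 34.
truck 1: place 42 kg, 58 kg left
truck 1: place 42 kg, 16 kg left
truck 2: place 41 kg, 59 kg left
truck 2: place 41 kg, 18 kg left
truck 3: place 40 kg, 60 kg left
truck 3: place 40 kg, 20 kg left
truck 4: place 40 kg, 60 kg left
truck 4: place 39 kg, 21 kg left
truck 5: place 37 kg, 63 kg left
truck 5: place 36 kg, 27 kg left
truck 6: place 36 kg, 64 kg left
truck 6: place 36 kg, 28 kg left
truck 7: place 35 kg, 65 kg left
truck 7: place 34 kg, 31 kg left
Final trucks: [42,42] [41,41] [40,40] [40,39] [37,36] [36,36] [35,34].

7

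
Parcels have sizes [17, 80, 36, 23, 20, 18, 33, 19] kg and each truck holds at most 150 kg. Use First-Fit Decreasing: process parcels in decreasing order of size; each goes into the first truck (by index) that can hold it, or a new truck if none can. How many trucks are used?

Sorted descending: 80, 36, 33, 23, 20, 19, 18, 17.
truck 1: place 80 kg, 70 kg left
truck 1: place 36 kg, 34 kg left
truck 1: place 33 kg, 1 kg left
truck 2: place 23 kg, 127 kg left
truck 2: place 20 kg, 107 kg left
truck 2: place 19 kg, 88 kg left
truck 2: place 18 kg, 70 kg left
truck 2: place 17 kg, 53 kg left
Final trucks: [80,36,33] [23,20,19,18,17].

2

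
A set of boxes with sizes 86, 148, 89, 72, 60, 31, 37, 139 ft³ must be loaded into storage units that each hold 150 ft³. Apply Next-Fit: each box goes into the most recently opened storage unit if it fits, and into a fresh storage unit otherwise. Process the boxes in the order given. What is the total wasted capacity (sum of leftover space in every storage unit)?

238

86 ft³ → storage unit 1 (remaining 64 ft³)
148 ft³ → storage unit 2 (remaining 2 ft³)
89 ft³ → storage unit 3 (remaining 61 ft³)
72 ft³ → storage unit 4 (remaining 78 ft³)
60 ft³ → storage unit 4 (remaining 18 ft³)
31 ft³ → storage unit 5 (remaining 119 ft³)
37 ft³ → storage unit 5 (remaining 82 ft³)
139 ft³ → storage unit 6 (remaining 11 ft³)
6 storage units × 150 ft³ = 900 ft³; used 662 ft³; unused 238 ft³.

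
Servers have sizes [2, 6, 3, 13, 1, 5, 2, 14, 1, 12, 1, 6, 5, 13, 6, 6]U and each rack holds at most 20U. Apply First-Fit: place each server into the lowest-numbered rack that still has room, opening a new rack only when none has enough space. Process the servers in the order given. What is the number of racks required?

2U → rack 1 (remaining 18U)
6U → rack 1 (remaining 12U)
3U → rack 1 (remaining 9U)
13U → rack 2 (remaining 7U)
1U → rack 1 (remaining 8U)
5U → rack 1 (remaining 3U)
2U → rack 1 (remaining 1U)
14U → rack 3 (remaining 6U)
1U → rack 1 (remaining 0U)
12U → rack 4 (remaining 8U)
1U → rack 2 (remaining 6U)
6U → rack 2 (remaining 0U)
5U → rack 3 (remaining 1U)
13U → rack 5 (remaining 7U)
6U → rack 4 (remaining 2U)
6U → rack 5 (remaining 1U)

5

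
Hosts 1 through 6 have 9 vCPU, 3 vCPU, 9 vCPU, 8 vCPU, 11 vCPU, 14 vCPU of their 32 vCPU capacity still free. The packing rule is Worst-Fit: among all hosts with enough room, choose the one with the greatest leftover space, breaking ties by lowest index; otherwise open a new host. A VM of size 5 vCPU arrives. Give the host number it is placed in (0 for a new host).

Hosts with room: host 1 (9 vCPU), host 3 (9 vCPU), host 4 (8 vCPU), host 5 (11 vCPU), host 6 (14 vCPU).
Most room is host 6 with 14 vCPU free.

6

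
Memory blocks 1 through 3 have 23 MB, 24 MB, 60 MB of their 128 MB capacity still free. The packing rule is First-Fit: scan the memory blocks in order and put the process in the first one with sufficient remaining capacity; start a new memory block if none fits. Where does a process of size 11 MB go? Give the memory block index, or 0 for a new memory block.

Memory blocks with room: memory block 1 (23 MB), memory block 2 (24 MB), memory block 3 (60 MB).
The first with room is memory block 1.

1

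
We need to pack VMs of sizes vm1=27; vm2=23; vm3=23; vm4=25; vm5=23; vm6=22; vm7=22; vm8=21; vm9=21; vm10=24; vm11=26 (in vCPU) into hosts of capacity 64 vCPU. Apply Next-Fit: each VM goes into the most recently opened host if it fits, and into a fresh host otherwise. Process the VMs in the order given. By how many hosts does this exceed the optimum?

0

Next-Fit: [27,23] [23,25] [23,22] [22,21,21] [24,26] → 5 hosts.
Total size 257 vCPU; any packing needs at least ⌈257/64⌉ = 5 hosts.
So 5 is already optimal.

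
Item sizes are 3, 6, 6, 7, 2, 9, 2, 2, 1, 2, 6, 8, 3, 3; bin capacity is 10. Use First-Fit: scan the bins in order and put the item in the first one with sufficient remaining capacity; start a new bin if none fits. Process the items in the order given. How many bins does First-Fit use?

Put 3 in bin 1; 7 remain.
Put 6 in bin 1; 1 remain.
Put 6 in bin 2; 4 remain.
Put 7 in bin 3; 3 remain.
Put 2 in bin 2; 2 remain.
Put 9 in bin 4; 1 remain.
Put 2 in bin 2; 0 remain.
Put 2 in bin 3; 1 remain.
Put 1 in bin 1; 0 remain.
Put 2 in bin 5; 8 remain.
Put 6 in bin 5; 2 remain.
Put 8 in bin 6; 2 remain.
Put 3 in bin 7; 7 remain.
Put 3 in bin 7; 4 remain.
Final bins: [3,6,1] [6,2,2] [7,2] [9] [2,6] [8] [3,3].

7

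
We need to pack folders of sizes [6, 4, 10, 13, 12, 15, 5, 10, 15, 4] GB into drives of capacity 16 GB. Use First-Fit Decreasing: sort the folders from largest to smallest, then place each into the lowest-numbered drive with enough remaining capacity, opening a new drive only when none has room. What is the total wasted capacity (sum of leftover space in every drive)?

18

Sorted descending: 15, 15, 13, 12, 10, 10, 6, 5, 4, 4.
Put 15 GB in drive 1; 1 GB remain.
Put 15 GB in drive 2; 1 GB remain.
Put 13 GB in drive 3; 3 GB remain.
Put 12 GB in drive 4; 4 GB remain.
Put 10 GB in drive 5; 6 GB remain.
Put 10 GB in drive 6; 6 GB remain.
Put 6 GB in drive 5; 0 GB remain.
Put 5 GB in drive 6; 1 GB remain.
Put 4 GB in drive 4; 0 GB remain.
Put 4 GB in drive 7; 12 GB remain.
7 drives × 16 GB = 112 GB; used 94 GB; unused 18 GB.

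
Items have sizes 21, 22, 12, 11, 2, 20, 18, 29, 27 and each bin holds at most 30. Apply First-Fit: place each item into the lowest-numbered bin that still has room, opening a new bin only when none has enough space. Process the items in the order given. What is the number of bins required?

7

Put 21 in bin 1; 9 remain.
Put 22 in bin 2; 8 remain.
Put 12 in bin 3; 18 remain.
Put 11 in bin 3; 7 remain.
Put 2 in bin 1; 7 remain.
Put 20 in bin 4; 10 remain.
Put 18 in bin 5; 12 remain.
Put 29 in bin 6; 1 remain.
Put 27 in bin 7; 3 remain.
Final bins: [21,2] [22] [12,11] [20] [18] [29] [27].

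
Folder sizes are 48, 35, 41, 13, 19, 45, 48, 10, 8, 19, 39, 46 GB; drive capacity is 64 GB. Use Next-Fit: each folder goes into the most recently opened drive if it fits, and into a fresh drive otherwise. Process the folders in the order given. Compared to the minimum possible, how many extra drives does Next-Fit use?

1

Next-Fit: [48] [35] [41,13] [19,45] [48,10] [8,19] [39] [46] → 8 drives.
7 folders exceed 32 GB (half the capacity), and no two of those can share a drive, so at least 7 drives are needed.
An optimal packing achieves that bound: [48,13] [48,10] [46,8] [45,19] [41,19] [39] [35] → 7 drives.
Excess: 8 − 7 = 1.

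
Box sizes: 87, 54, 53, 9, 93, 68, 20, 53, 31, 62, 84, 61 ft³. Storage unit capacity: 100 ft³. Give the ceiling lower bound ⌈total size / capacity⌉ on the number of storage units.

Total size = 87 + 54 + 53 + 9 + 93 + 68 + 20 + 53 + 31 + 62 + 84 + 61 = 675 ft³.
⌈675 / 100⌉ = 7.

7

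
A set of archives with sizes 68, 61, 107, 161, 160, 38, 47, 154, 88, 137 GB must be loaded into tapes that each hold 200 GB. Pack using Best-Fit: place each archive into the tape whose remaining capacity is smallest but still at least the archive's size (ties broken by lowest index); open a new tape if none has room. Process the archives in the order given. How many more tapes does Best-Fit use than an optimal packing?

Best-Fit: [68,61,47] [107,88] [161,38] [160] [154] [137] → 6 tapes.
Total size 1021 GB; any packing needs at least ⌈1021/200⌉ = 6 tapes.
So 6 is already optimal.

0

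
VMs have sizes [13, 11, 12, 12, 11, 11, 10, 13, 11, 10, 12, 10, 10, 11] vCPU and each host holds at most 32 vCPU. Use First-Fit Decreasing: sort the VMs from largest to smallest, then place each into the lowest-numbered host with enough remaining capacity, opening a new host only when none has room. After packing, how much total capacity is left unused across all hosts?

Sorted descending: 13, 13, 12, 12, 12, 11, 11, 11, 11, 11, 10, 10, 10, 10.
host 1: place 13 vCPU, 19 vCPU left
host 1: place 13 vCPU, 6 vCPU left
host 2: place 12 vCPU, 20 vCPU left
host 2: place 12 vCPU, 8 vCPU left
host 3: place 12 vCPU, 20 vCPU left
host 3: place 11 vCPU, 9 vCPU left
host 4: place 11 vCPU, 21 vCPU left
host 4: place 11 vCPU, 10 vCPU left
host 5: place 11 vCPU, 21 vCPU left
host 5: place 11 vCPU, 10 vCPU left
host 4: place 10 vCPU, 0 vCPU left
host 5: place 10 vCPU, 0 vCPU left
host 6: place 10 vCPU, 22 vCPU left
host 6: place 10 vCPU, 12 vCPU left
6 hosts × 32 vCPU = 192 vCPU; used 157 vCPU; unused 35 vCPU.

35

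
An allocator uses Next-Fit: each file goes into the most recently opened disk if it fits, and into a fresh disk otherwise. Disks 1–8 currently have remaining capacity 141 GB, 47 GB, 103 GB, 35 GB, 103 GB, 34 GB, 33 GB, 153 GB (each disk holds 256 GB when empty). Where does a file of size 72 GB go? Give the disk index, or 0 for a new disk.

8

Next-Fit only looks at disk 8, which has 153 GB free.
72 GB fits there.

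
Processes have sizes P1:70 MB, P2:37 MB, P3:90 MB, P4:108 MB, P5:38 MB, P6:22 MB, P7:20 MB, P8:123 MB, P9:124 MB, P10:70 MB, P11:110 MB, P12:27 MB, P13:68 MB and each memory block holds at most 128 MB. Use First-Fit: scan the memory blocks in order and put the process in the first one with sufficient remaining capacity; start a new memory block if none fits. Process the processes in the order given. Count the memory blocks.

8

P1 (70 MB) → memory block 1 (remaining 58 MB)
P2 (37 MB) → memory block 1 (remaining 21 MB)
P3 (90 MB) → memory block 2 (remaining 38 MB)
P4 (108 MB) → memory block 3 (remaining 20 MB)
P5 (38 MB) → memory block 2 (remaining 0 MB)
P6 (22 MB) → memory block 4 (remaining 106 MB)
P7 (20 MB) → memory block 1 (remaining 1 MB)
P8 (123 MB) → memory block 5 (remaining 5 MB)
P9 (124 MB) → memory block 6 (remaining 4 MB)
P10 (70 MB) → memory block 4 (remaining 36 MB)
P11 (110 MB) → memory block 7 (remaining 18 MB)
P12 (27 MB) → memory block 4 (remaining 9 MB)
P13 (68 MB) → memory block 8 (remaining 60 MB)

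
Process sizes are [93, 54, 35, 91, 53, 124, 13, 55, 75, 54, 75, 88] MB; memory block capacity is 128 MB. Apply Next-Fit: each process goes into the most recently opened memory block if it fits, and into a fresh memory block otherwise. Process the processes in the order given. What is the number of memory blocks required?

Put 93 MB in memory block 1; 35 MB remain.
Put 54 MB in memory block 2; 74 MB remain.
Put 35 MB in memory block 2; 39 MB remain.
Put 91 MB in memory block 3; 37 MB remain.
Put 53 MB in memory block 4; 75 MB remain.
Put 124 MB in memory block 5; 4 MB remain.
Put 13 MB in memory block 6; 115 MB remain.
Put 55 MB in memory block 6; 60 MB remain.
Put 75 MB in memory block 7; 53 MB remain.
Put 54 MB in memory block 8; 74 MB remain.
Put 75 MB in memory block 9; 53 MB remain.
Put 88 MB in memory block 10; 40 MB remain.

10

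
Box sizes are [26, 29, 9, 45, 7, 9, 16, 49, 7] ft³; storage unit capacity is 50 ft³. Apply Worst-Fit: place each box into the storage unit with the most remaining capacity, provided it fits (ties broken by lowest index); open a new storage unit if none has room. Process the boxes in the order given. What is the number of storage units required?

26 ft³ → storage unit 1 (remaining 24 ft³)
29 ft³ → storage unit 2 (remaining 21 ft³)
9 ft³ → storage unit 1 (remaining 15 ft³)
45 ft³ → storage unit 3 (remaining 5 ft³)
7 ft³ → storage unit 2 (remaining 14 ft³)
9 ft³ → storage unit 1 (remaining 6 ft³)
16 ft³ → storage unit 4 (remaining 34 ft³)
49 ft³ → storage unit 5 (remaining 1 ft³)
7 ft³ → storage unit 4 (remaining 27 ft³)

5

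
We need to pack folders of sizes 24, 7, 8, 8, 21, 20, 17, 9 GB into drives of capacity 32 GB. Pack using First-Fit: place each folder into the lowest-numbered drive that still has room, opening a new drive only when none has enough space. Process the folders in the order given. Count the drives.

Put 24 GB in drive 1; 8 GB remain.
Put 7 GB in drive 1; 1 GB remain.
Put 8 GB in drive 2; 24 GB remain.
Put 8 GB in drive 2; 16 GB remain.
Put 21 GB in drive 3; 11 GB remain.
Put 20 GB in drive 4; 12 GB remain.
Put 17 GB in drive 5; 15 GB remain.
Put 9 GB in drive 2; 7 GB remain.

5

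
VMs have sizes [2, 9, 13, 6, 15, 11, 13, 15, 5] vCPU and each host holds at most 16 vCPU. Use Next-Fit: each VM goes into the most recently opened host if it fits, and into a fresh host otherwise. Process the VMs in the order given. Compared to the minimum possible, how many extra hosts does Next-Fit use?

2

Next-Fit: [2,9] [13] [6] [15] [11] [13] [15] [5] → 8 hosts.
Total size 89 vCPU; any packing needs at least ⌈89/16⌉ = 6 hosts.
An optimal packing achieves that bound: [15] [15] [13,2] [13] [11,5] [9,6] → 6 hosts.
Excess: 8 − 6 = 2.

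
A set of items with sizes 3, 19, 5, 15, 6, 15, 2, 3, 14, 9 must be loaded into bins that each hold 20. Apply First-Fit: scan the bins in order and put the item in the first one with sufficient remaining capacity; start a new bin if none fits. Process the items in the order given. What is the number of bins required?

Put 3 in bin 1; 17 remain.
Put 19 in bin 2; 1 remain.
Put 5 in bin 1; 12 remain.
Put 15 in bin 3; 5 remain.
Put 6 in bin 1; 6 remain.
Put 15 in bin 4; 5 remain.
Put 2 in bin 1; 4 remain.
Put 3 in bin 1; 1 remain.
Put 14 in bin 5; 6 remain.
Put 9 in bin 6; 11 remain.
Final bins: [3,5,6,2,3] [19] [15] [15] [14] [9].

6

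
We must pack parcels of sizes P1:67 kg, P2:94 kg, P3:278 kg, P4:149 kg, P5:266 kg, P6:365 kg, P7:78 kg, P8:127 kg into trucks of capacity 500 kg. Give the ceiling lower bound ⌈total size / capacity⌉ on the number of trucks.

3

Total size = 67 + 94 + 278 + 149 + 266 + 365 + 78 + 127 = 1424 kg.
⌈1424 / 500⌉ = 3.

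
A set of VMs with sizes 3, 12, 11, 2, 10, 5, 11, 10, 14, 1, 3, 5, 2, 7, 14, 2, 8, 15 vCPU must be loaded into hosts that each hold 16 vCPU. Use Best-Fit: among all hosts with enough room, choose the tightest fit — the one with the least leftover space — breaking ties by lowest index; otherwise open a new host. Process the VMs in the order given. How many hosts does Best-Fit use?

3 vCPU → host 1 (remaining 13 vCPU)
12 vCPU → host 1 (remaining 1 vCPU)
11 vCPU → host 2 (remaining 5 vCPU)
2 vCPU → host 2 (remaining 3 vCPU)
10 vCPU → host 3 (remaining 6 vCPU)
5 vCPU → host 3 (remaining 1 vCPU)
11 vCPU → host 4 (remaining 5 vCPU)
10 vCPU → host 5 (remaining 6 vCPU)
14 vCPU → host 6 (remaining 2 vCPU)
1 vCPU → host 1 (remaining 0 vCPU)
3 vCPU → host 2 (remaining 0 vCPU)
5 vCPU → host 4 (remaining 0 vCPU)
2 vCPU → host 6 (remaining 0 vCPU)
7 vCPU → host 7 (remaining 9 vCPU)
14 vCPU → host 8 (remaining 2 vCPU)
2 vCPU → host 8 (remaining 0 vCPU)
8 vCPU → host 7 (remaining 1 vCPU)
15 vCPU → host 9 (remaining 1 vCPU)
Final hosts: [3,12,1] [11,2,3] [10,5] [11,5] [10] [14,2] [7,8] [14,2] [15].

9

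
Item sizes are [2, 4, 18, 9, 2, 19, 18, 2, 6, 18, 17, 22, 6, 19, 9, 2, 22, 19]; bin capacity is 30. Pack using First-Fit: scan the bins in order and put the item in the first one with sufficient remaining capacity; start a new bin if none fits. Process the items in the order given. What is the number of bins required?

2 → bin 1 (remaining 28)
4 → bin 1 (remaining 24)
18 → bin 1 (remaining 6)
9 → bin 2 (remaining 21)
2 → bin 1 (remaining 4)
19 → bin 2 (remaining 2)
18 → bin 3 (remaining 12)
2 → bin 1 (remaining 2)
6 → bin 3 (remaining 6)
18 → bin 4 (remaining 12)
17 → bin 5 (remaining 13)
22 → bin 6 (remaining 8)
6 → bin 3 (remaining 0)
19 → bin 7 (remaining 11)
9 → bin 4 (remaining 3)
2 → bin 1 (remaining 0)
22 → bin 8 (remaining 8)
19 → bin 9 (remaining 11)

9 bins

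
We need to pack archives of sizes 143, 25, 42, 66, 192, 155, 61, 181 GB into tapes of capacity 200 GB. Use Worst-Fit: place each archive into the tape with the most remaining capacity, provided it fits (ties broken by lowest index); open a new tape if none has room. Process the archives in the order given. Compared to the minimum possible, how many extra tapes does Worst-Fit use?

0

Worst-Fit: [143,25] [42,66,61] [192] [155] [181] → 5 tapes.
Total size 865 GB; any packing needs at least ⌈865/200⌉ = 5 tapes.
So 5 is already optimal.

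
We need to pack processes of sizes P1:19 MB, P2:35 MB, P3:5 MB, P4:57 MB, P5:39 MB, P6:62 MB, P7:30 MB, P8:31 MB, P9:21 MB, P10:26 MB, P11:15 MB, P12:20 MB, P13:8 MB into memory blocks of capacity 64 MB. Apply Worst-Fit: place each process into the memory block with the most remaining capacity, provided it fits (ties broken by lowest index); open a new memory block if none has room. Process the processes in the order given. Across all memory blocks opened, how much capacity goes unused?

memory block 1: place P1 (19 MB), 45 MB left
memory block 1: place P2 (35 MB), 10 MB left
memory block 1: place P3 (5 MB), 5 MB left
memory block 2: place P4 (57 MB), 7 MB left
memory block 3: place P5 (39 MB), 25 MB left
memory block 4: place P6 (62 MB), 2 MB left
memory block 5: place P7 (30 MB), 34 MB left
memory block 5: place P8 (31 MB), 3 MB left
memory block 3: place P9 (21 MB), 4 MB left
memory block 6: place P10 (26 MB), 38 MB left
memory block 6: place P11 (15 MB), 23 MB left
memory block 6: place P12 (20 MB), 3 MB left
memory block 7: place P13 (8 MB), 56 MB left
7 memory blocks × 64 MB = 448 MB; used 368 MB; unused 80 MB.

80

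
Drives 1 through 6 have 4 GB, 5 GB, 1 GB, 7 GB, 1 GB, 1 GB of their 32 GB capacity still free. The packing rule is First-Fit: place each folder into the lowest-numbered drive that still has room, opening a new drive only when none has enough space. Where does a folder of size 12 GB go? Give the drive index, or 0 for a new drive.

No drive has ≥ 12 GB free, so a new drive is opened.

0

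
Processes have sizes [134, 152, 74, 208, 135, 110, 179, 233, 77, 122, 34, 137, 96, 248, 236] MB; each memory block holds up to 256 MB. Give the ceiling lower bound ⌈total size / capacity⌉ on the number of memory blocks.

Total size = 134 + 152 + 74 + 208 + 135 + 110 + 179 + 233 + 77 + 122 + 34 + 137 + 96 + 248 + 236 = 2175 MB.
⌈2175 / 256⌉ = 9.

9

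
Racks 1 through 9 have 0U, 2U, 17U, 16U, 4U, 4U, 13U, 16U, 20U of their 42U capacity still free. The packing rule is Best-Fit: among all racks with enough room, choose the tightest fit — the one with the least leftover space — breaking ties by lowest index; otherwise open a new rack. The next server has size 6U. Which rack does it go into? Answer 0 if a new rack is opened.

7

Racks with room: rack 3 (17U), rack 4 (16U), rack 7 (13U), rack 8 (16U), rack 9 (20U).
Tightest fit is rack 7 with 13U free.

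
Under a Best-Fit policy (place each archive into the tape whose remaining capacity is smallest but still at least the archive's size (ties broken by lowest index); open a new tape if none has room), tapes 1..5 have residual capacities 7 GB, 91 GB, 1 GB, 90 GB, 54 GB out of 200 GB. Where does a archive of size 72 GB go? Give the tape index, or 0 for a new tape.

4

Tapes with room: tape 2 (91 GB), tape 4 (90 GB).
Tightest fit is tape 4 with 90 GB free.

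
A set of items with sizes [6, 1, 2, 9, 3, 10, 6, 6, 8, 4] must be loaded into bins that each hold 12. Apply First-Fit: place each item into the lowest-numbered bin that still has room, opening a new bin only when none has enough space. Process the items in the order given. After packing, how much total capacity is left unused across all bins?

Put 6 in bin 1; 6 remain.
Put 1 in bin 1; 5 remain.
Put 2 in bin 1; 3 remain.
Put 9 in bin 2; 3 remain.
Put 3 in bin 1; 0 remain.
Put 10 in bin 3; 2 remain.
Put 6 in bin 4; 6 remain.
Put 6 in bin 4; 0 remain.
Put 8 in bin 5; 4 remain.
Put 4 in bin 5; 0 remain.
5 bins × 12 = 60; used 55; unused 5.

5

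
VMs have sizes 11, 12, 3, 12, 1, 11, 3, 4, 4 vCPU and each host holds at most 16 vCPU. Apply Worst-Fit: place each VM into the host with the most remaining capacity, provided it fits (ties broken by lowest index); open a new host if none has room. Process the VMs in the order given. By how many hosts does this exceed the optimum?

1

Worst-Fit: [11,3] [12,1] [12,4] [11,3] [4] → 5 hosts.
Total size 61 vCPU; any packing needs at least ⌈61/16⌉ = 4 hosts.
An optimal packing achieves that bound: [12,4] [12,4] [11,3,1] [11,3] → 4 hosts.
Excess: 5 − 4 = 1.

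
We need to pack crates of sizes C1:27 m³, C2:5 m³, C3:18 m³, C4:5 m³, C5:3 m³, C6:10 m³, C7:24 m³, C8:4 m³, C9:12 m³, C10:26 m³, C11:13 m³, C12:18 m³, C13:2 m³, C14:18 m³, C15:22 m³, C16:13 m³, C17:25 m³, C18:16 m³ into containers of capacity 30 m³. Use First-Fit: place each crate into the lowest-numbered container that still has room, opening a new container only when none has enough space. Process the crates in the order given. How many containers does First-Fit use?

11 containers

C1 (27 m³) → container 1 (remaining 3 m³)
C2 (5 m³) → container 2 (remaining 25 m³)
C3 (18 m³) → container 2 (remaining 7 m³)
C4 (5 m³) → container 2 (remaining 2 m³)
C5 (3 m³) → container 1 (remaining 0 m³)
C6 (10 m³) → container 3 (remaining 20 m³)
C7 (24 m³) → container 4 (remaining 6 m³)
C8 (4 m³) → container 3 (remaining 16 m³)
C9 (12 m³) → container 3 (remaining 4 m³)
C10 (26 m³) → container 5 (remaining 4 m³)
C11 (13 m³) → container 6 (remaining 17 m³)
C12 (18 m³) → container 7 (remaining 12 m³)
C13 (2 m³) → container 2 (remaining 0 m³)
C14 (18 m³) → container 8 (remaining 12 m³)
C15 (22 m³) → container 9 (remaining 8 m³)
C16 (13 m³) → container 6 (remaining 4 m³)
C17 (25 m³) → container 10 (remaining 5 m³)
C18 (16 m³) → container 11 (remaining 14 m³)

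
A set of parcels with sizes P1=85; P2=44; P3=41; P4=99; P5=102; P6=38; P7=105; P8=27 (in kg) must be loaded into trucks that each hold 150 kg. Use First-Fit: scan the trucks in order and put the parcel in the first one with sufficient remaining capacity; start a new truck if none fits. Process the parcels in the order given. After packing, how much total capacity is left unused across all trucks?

59

P1 (85 kg) → truck 1 (remaining 65 kg)
P2 (44 kg) → truck 1 (remaining 21 kg)
P3 (41 kg) → truck 2 (remaining 109 kg)
P4 (99 kg) → truck 2 (remaining 10 kg)
P5 (102 kg) → truck 3 (remaining 48 kg)
P6 (38 kg) → truck 3 (remaining 10 kg)
P7 (105 kg) → truck 4 (remaining 45 kg)
P8 (27 kg) → truck 4 (remaining 18 kg)
4 trucks × 150 kg = 600 kg; used 541 kg; unused 59 kg.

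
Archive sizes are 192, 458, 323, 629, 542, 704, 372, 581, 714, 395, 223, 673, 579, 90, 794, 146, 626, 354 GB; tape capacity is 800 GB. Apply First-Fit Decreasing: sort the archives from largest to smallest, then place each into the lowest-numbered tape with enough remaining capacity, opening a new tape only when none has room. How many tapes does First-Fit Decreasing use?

Sorted descending: 794, 714, 704, 673, 629, 626, 581, 579, 542, 458, 395, 372, 354, 323, 223, 192, 146, 90.
tape 1: place 794 GB, 6 GB left
tape 2: place 714 GB, 86 GB left
tape 3: place 704 GB, 96 GB left
tape 4: place 673 GB, 127 GB left
tape 5: place 629 GB, 171 GB left
tape 6: place 626 GB, 174 GB left
tape 7: place 581 GB, 219 GB left
tape 8: place 579 GB, 221 GB left
tape 9: place 542 GB, 258 GB left
tape 10: place 458 GB, 342 GB left
tape 11: place 395 GB, 405 GB left
tape 11: place 372 GB, 33 GB left
tape 12: place 354 GB, 446 GB left
tape 10: place 323 GB, 19 GB left
tape 9: place 223 GB, 35 GB left
tape 7: place 192 GB, 27 GB left
tape 5: place 146 GB, 25 GB left
tape 3: place 90 GB, 6 GB left

12 tapes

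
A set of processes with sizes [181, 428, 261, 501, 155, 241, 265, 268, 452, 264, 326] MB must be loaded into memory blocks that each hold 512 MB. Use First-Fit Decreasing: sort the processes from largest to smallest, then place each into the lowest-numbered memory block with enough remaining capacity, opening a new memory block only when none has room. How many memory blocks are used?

8 memory blocks

Sorted descending: 501, 452, 428, 326, 268, 265, 264, 261, 241, 181, 155.
memory block 1: place 501 MB, 11 MB left
memory block 2: place 452 MB, 60 MB left
memory block 3: place 428 MB, 84 MB left
memory block 4: place 326 MB, 186 MB left
memory block 5: place 268 MB, 244 MB left
memory block 6: place 265 MB, 247 MB left
memory block 7: place 264 MB, 248 MB left
memory block 8: place 261 MB, 251 MB left
memory block 5: place 241 MB, 3 MB left
memory block 4: place 181 MB, 5 MB left
memory block 6: place 155 MB, 92 MB left
Final memory blocks: [501] [452] [428] [326,181] [268,241] [265,155] [264] [261].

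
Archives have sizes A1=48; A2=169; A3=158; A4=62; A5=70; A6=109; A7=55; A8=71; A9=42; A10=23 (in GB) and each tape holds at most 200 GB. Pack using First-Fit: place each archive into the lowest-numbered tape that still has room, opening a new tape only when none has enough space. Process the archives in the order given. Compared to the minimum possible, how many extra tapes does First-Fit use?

0

First-Fit: [48,62,70] [169,23] [158,42] [109,55] [71] → 5 tapes.
Total size 807 GB; any packing needs at least ⌈807/200⌉ = 5 tapes.
So 5 is already optimal.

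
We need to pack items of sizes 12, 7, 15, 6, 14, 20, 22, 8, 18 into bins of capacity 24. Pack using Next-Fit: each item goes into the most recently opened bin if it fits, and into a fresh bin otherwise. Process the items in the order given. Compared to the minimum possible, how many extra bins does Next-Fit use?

1

Next-Fit: [12,7] [15,6] [14] [20] [22] [8] [18] → 7 bins.
Total size 122; any packing needs at least ⌈122/24⌉ = 6 bins.
An optimal packing achieves that bound: [22] [20] [18,6] [15,8] [14,7] [12] → 6 bins.
Excess: 7 − 6 = 1.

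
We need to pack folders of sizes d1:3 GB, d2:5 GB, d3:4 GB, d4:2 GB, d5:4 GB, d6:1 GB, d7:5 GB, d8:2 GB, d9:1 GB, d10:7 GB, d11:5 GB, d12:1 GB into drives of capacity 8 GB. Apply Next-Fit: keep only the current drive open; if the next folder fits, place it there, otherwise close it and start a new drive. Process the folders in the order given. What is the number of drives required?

6

d1 (3 GB) → drive 1 (remaining 5 GB)
d2 (5 GB) → drive 1 (remaining 0 GB)
d3 (4 GB) → drive 2 (remaining 4 GB)
d4 (2 GB) → drive 2 (remaining 2 GB)
d5 (4 GB) → drive 3 (remaining 4 GB)
d6 (1 GB) → drive 3 (remaining 3 GB)
d7 (5 GB) → drive 4 (remaining 3 GB)
d8 (2 GB) → drive 4 (remaining 1 GB)
d9 (1 GB) → drive 4 (remaining 0 GB)
d10 (7 GB) → drive 5 (remaining 1 GB)
d11 (5 GB) → drive 6 (remaining 3 GB)
d12 (1 GB) → drive 6 (remaining 2 GB)
Final drives: [3,5] [4,2] [4,1] [5,2,1] [7] [5,1].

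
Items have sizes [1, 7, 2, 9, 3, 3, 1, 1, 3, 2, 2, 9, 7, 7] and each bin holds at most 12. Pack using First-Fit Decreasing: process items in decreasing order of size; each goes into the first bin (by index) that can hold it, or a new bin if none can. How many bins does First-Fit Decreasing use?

Sorted descending: 9, 9, 7, 7, 7, 3, 3, 3, 2, 2, 2, 1, 1, 1.
bin 1: place 9, 3 left
bin 2: place 9, 3 left
bin 3: place 7, 5 left
bin 4: place 7, 5 left
bin 5: place 7, 5 left
bin 1: place 3, 0 left
bin 2: place 3, 0 left
bin 3: place 3, 2 left
bin 3: place 2, 0 left
bin 4: place 2, 3 left
bin 4: place 2, 1 left
bin 4: place 1, 0 left
bin 5: place 1, 4 left
bin 5: place 1, 3 left

5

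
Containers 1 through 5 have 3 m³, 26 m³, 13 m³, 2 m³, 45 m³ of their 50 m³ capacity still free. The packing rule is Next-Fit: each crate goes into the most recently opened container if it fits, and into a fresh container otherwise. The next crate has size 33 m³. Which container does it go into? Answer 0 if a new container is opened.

Next-Fit only looks at container 5, which has 45 m³ free.
33 m³ fits there.

5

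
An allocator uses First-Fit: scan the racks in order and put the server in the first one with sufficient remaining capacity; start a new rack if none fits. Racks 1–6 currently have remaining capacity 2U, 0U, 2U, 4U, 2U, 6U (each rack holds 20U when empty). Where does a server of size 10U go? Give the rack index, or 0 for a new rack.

0

No rack has ≥ 10U free, so a new rack is opened.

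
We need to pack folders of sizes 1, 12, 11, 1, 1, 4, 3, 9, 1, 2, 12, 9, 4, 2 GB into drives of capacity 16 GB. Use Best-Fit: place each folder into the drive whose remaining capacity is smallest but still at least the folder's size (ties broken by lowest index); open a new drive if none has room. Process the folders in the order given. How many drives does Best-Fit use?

drive 1: place 1 GB, 15 GB left
drive 1: place 12 GB, 3 GB left
drive 2: place 11 GB, 5 GB left
drive 1: place 1 GB, 2 GB left
drive 1: place 1 GB, 1 GB left
drive 2: place 4 GB, 1 GB left
drive 3: place 3 GB, 13 GB left
drive 3: place 9 GB, 4 GB left
drive 1: place 1 GB, 0 GB left
drive 3: place 2 GB, 2 GB left
drive 4: place 12 GB, 4 GB left
drive 5: place 9 GB, 7 GB left
drive 4: place 4 GB, 0 GB left
drive 3: place 2 GB, 0 GB left
Final drives: [1,12,1,1,1] [11,4] [3,9,2,2] [12,4] [9].

5 drives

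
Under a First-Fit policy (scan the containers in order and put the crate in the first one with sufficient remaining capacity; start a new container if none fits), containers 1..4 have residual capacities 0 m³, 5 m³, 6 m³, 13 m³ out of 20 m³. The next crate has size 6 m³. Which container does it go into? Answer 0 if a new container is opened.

3

Containers with room: container 3 (6 m³), container 4 (13 m³).
The first with room is container 3.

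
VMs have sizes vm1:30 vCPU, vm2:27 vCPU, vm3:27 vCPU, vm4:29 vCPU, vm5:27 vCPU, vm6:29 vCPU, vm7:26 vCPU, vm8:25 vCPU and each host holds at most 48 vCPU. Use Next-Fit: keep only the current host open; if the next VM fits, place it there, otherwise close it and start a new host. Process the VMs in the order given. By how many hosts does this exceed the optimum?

Next-Fit: [30] [27] [27] [29] [27] [29] [26] [25] → 8 hosts.
8 VMs exceed 24 vCPU (half the capacity), and no two of those can share a host, so at least 8 hosts are needed.
So 8 is already optimal.

0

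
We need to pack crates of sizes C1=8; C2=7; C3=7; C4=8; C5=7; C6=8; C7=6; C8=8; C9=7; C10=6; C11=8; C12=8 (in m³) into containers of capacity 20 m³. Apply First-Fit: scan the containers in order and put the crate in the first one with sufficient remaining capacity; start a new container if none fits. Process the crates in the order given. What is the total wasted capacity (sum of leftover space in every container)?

C1 (8 m³) → container 1 (remaining 12 m³)
C2 (7 m³) → container 1 (remaining 5 m³)
C3 (7 m³) → container 2 (remaining 13 m³)
C4 (8 m³) → container 2 (remaining 5 m³)
C5 (7 m³) → container 3 (remaining 13 m³)
C6 (8 m³) → container 3 (remaining 5 m³)
C7 (6 m³) → container 4 (remaining 14 m³)
C8 (8 m³) → container 4 (remaining 6 m³)
C9 (7 m³) → container 5 (remaining 13 m³)
C10 (6 m³) → container 4 (remaining 0 m³)
C11 (8 m³) → container 5 (remaining 5 m³)
C12 (8 m³) → container 6 (remaining 12 m³)
6 containers × 20 m³ = 120 m³; used 88 m³; unused 32 m³.

32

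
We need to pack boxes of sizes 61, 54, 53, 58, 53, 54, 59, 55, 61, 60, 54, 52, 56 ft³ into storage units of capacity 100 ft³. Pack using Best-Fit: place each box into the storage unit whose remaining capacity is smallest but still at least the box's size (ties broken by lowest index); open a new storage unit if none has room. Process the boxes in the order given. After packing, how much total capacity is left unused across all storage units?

570

61 ft³ → storage unit 1 (remaining 39 ft³)
54 ft³ → storage unit 2 (remaining 46 ft³)
53 ft³ → storage unit 3 (remaining 47 ft³)
58 ft³ → storage unit 4 (remaining 42 ft³)
53 ft³ → storage unit 5 (remaining 47 ft³)
54 ft³ → storage unit 6 (remaining 46 ft³)
59 ft³ → storage unit 7 (remaining 41 ft³)
55 ft³ → storage unit 8 (remaining 45 ft³)
61 ft³ → storage unit 9 (remaining 39 ft³)
60 ft³ → storage unit 10 (remaining 40 ft³)
54 ft³ → storage unit 11 (remaining 46 ft³)
52 ft³ → storage unit 12 (remaining 48 ft³)
56 ft³ → storage unit 13 (remaining 44 ft³)
13 storage units × 100 ft³ = 1300 ft³; used 730 ft³; unused 570 ft³.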